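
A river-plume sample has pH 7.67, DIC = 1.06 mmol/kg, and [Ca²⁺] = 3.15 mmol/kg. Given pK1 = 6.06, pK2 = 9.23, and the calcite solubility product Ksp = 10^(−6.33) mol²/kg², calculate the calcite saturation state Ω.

α₂ = 1 / (1 + [H⁺]/K2 + [H⁺]²/(K1K2)) = 1 / (1 + 10^+1.56 + 10^-0.05)
   = 1 / (1 + 36.308 + 0.89125) = 1/38.199 = 0.02618
[CO3²⁻] = α₂ × DIC = 0.02618 × 1.06 = 0.02775 mmol/kg
Ksp = 10^(−6.33) = 4.677×10^-7
Ω = [Ca²⁺][CO3²⁻]/Ksp = (3.15×10^-3)(2.775×10^-5) / 4.677×10^-7 = 0.187

Ω = 0.187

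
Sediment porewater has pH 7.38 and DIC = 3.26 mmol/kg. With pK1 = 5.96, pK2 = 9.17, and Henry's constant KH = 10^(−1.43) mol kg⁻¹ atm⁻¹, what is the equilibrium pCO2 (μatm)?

α₀ = 1 / (1 + K1/[H⁺] + K1K2/[H⁺]²) = 1 / (1 + 10^+1.42 + 10^-0.37)
   = 1 / (1 + 26.303 + 0.42658) = 1/27.729 = 0.03606
[CO2*] = α₀ × DIC = 0.03606 × 3.26 = 0.1176 mmol/kg
pCO2 = [CO2*]/KH = 1.176×10^-4 / 3.715×10^-2 = 3160 μatm

pCO2 = 3160 μatm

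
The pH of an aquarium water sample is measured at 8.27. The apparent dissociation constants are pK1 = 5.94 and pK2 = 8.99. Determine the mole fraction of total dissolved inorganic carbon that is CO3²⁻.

α₂ = 1 / (1 + [H⁺]/K2 + [H⁺]²/(K1K2)) = 1 / (1 + 10^+0.72 + 10^-1.61)
   = 1 / (1 + 5.2481 + 0.024547) = 1/6.2726 = 0.1594

α₂ = 0.159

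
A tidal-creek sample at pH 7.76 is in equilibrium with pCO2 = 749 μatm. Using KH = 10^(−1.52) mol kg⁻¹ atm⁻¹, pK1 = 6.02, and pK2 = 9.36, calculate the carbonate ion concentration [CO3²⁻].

[CO3²⁻] = 0.0312 mmol/kg

[CO2*] = KH · pCO2 = 10^(−1.52) × 749×10^-6 = 2.262×10^-5 mol/kg
α₀ = 1/(1 + K1/[H⁺] + K1K2/[H⁺]²) = 1/(1 + 10^+1.74 + 10^+0.14) = 0.01744
DIC = [CO2*]/α₀ = 2.262×10^-5 / 0.01744 = 1.297 mmol/kg
[CO3²⁻] = α₂·DIC; α₂ = 0.02408, so [CO3²⁻] = 0.02408 × 1.297 = 0.0312 mmol/kg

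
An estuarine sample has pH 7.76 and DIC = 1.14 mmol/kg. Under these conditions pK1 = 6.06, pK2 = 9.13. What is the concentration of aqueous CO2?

α₀ = 1 / (1 + K1/[H⁺] + K1K2/[H⁺]²) = 1 / (1 + 10^+1.70 + 10^+0.33)
   = 1 / (1 + 50.119 + 2.1380) = 1/53.257 = 0.01878
[CO2*] = α₀ × DIC = 0.01878 × 1.14 = 0.0214 mmol/kg

[CO2*] = 0.0214 mmol/kg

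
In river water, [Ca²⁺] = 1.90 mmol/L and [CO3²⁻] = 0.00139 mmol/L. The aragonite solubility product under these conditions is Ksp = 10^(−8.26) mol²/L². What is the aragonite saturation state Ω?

Ω = 0.481

Ksp = 10^(−8.26) = 5.495×10^-9
Ω = [Ca²⁺][CO3²⁻]/Ksp = (1.90×10^-3)(0.00139×10^-3) / 5.495×10^-9 = 0.481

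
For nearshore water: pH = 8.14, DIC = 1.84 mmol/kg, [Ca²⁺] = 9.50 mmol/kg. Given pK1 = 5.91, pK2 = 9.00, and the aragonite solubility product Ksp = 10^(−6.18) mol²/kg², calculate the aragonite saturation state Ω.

α₂ = 1 / (1 + [H⁺]/K2 + [H⁺]²/(K1K2)) = 1 / (1 + 10^+0.86 + 10^-1.37)
   = 1 / (1 + 7.2444 + 0.042658) = 1/8.2870 = 0.1207
[CO3²⁻] = α₂ × DIC = 0.1207 × 1.84 = 0.2220 mmol/kg
Ksp = 10^(−6.18) = 6.607×10^-7
Ω = [Ca²⁺][CO3²⁻]/Ksp = (9.50×10^-3)(2.220×10^-4) / 6.607×10^-7 = 3.19

Ω = 3.19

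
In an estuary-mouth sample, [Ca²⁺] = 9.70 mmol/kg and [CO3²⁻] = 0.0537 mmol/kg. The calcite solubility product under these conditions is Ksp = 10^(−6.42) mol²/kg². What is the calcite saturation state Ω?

Ksp = 10^(−6.42) = 3.802×10^-7
Ω = [Ca²⁺][CO3²⁻]/Ksp = (9.70×10^-3)(0.0537×10^-3) / 3.802×10^-7 = 1.37

Ω = 1.37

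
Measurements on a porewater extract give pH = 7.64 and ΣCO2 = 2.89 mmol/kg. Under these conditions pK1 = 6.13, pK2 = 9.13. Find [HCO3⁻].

α₁ = 1 / (1 + [H⁺]/K1 + K2/[H⁺]) = 1 / (1 + 10^-1.51 + 10^-1.49)
   = 1 / (1 + 0.030903 + 0.032359) = 1/1.0633 = 0.9405
[HCO3⁻] = α₁ × DIC = 0.9405 × 2.89 = 2.72 mmol/kg

[HCO3⁻] = 2.72 mmol/kg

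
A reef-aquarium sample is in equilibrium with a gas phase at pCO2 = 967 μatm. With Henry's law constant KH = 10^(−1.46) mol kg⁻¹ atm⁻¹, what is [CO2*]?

[CO2*] = 33.5 μmol/kg

KH = 10^(−1.46) = 3.467×10^-2 mol kg⁻¹ atm⁻¹
[CO2*] = KH · pCO2 = 3.467×10^-2 × 967×10^-6 atm = 3.35×10^-5 mol/kg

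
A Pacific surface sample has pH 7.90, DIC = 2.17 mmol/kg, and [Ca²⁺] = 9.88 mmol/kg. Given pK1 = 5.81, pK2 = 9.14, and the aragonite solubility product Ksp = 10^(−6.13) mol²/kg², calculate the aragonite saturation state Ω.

α₂ = 1 / (1 + [H⁺]/K2 + [H⁺]²/(K1K2)) = 1 / (1 + 10^+1.24 + 10^-0.85)
   = 1 / (1 + 17.378 + 0.14125) = 1/18.519 = 0.05400
[CO3²⁻] = α₂ × DIC = 0.05400 × 2.17 = 0.1172 mmol/kg
Ksp = 10^(−6.13) = 7.413×10^-7
Ω = [Ca²⁺][CO3²⁻]/Ksp = (9.88×10^-3)(1.172×10^-4) / 7.413×10^-7 = 1.56

Ω = 1.56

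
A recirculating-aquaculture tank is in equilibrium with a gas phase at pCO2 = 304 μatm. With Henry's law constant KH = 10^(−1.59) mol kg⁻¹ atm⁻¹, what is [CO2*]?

[CO2*] = 7.81 μmol/kg

KH = 10^(−1.59) = 2.570×10^-2 mol kg⁻¹ atm⁻¹
[CO2*] = KH · pCO2 = 2.570×10^-2 × 304×10^-6 atm = 7.81×10^-6 mol/kg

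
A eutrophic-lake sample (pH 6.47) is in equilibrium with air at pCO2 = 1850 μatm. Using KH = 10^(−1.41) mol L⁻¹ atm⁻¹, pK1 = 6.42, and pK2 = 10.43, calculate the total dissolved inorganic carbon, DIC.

DIC = 0.153 mmol/L

[CO2*] = KH · pCO2 = 10^(−1.41) × 1850×10^-6 = 7.197×10^-5 mol/L
α₀ = 1/(1 + K1/[H⁺] + K1K2/[H⁺]²) = 1/(1 + 10^+0.05 + 10^-3.91) = 0.4712
DIC = [CO2*]/α₀ = 7.197×10^-5 / 0.4712 = 0.153 mmol/L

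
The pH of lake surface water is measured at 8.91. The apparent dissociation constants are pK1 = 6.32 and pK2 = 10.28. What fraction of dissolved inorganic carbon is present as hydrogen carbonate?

α₁ = 1 / (1 + [H⁺]/K1 + K2/[H⁺]) = 1 / (1 + 10^-2.59 + 10^-1.37)
   = 1 / (1 + 0.0025704 + 0.042658) = 1/1.0452 = 0.9567

α₁ = 0.957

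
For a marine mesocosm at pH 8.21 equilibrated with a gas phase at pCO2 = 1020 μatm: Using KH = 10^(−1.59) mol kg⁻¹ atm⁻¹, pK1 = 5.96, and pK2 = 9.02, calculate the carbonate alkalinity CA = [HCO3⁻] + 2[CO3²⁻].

[CO2*] = KH · pCO2 = 10^(−1.59) × 1020×10^-6 = 2.622×10^-5 mol/kg
α₀ = 1/(1 + K1/[H⁺] + K1K2/[H⁺]²) = 1/(1 + 10^+2.25 + 10^+1.44) = 0.004846
DIC = [CO2*]/α₀ = 2.622×10^-5 / 0.004846 = 5.411 mmol/kg
CA = (α₁ + 2α₂)·DIC = (0.8617 + 2×0.1335) × 5.411 = 6.11 mmol/kg

CA = 6.11 mmol/kg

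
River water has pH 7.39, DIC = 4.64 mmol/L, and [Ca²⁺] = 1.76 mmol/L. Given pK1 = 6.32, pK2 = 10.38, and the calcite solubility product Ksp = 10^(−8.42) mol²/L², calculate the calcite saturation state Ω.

α₂ = 1 / (1 + [H⁺]/K2 + [H⁺]²/(K1K2)) = 1 / (1 + 10^+2.99 + 10^+1.92)
   = 1 / (1 + 977.24 + 83.176) = 1/1061.4 = 0.0009421
[CO3²⁻] = α₂ × DIC = 0.0009421 × 4.64 = 0.004372 mmol/L = 4.372 μmol/L
Ksp = 10^(−8.42) = 3.802×10^-9
Ω = [Ca²⁺][CO3²⁻]/Ksp = (1.76×10^-3)(4.372×10^-6) / 3.802×10^-9 = 2.02

Ω = 2.02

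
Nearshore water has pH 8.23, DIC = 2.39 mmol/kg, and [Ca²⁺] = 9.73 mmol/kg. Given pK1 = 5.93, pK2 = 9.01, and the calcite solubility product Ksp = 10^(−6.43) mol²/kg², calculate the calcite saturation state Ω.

α₂ = 1 / (1 + [H⁺]/K2 + [H⁺]²/(K1K2)) = 1 / (1 + 10^+0.78 + 10^-1.52)
   = 1 / (1 + 6.0256 + 0.030200) = 1/7.0558 = 0.1417
[CO3²⁻] = α₂ × DIC = 0.1417 × 2.39 = 0.3387 mmol/kg
Ksp = 10^(−6.43) = 3.715×10^-7
Ω = [Ca²⁺][CO3²⁻]/Ksp = (9.73×10^-3)(3.387×10^-4) / 3.715×10^-7 = 8.87

Ω = 8.87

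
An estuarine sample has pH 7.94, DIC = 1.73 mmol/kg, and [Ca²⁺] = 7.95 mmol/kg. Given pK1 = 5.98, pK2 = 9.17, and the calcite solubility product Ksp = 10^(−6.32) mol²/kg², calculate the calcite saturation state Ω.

Ω = 1.58

α₂ = 1 / (1 + [H⁺]/K2 + [H⁺]²/(K1K2)) = 1 / (1 + 10^+1.23 + 10^-0.73)
   = 1 / (1 + 16.982 + 0.18621) = 1/18.169 = 0.05504
[CO3²⁻] = α₂ × DIC = 0.05504 × 1.73 = 0.09522 mmol/kg
Ksp = 10^(−6.32) = 4.786×10^-7
Ω = [Ca²⁺][CO3²⁻]/Ksp = (7.95×10^-3)(9.522×10^-5) / 4.786×10^-7 = 1.58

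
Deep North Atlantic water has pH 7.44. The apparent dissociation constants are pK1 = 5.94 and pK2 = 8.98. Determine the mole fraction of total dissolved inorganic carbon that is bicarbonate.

α₁ = 0.943

α₁ = 1 / (1 + [H⁺]/K1 + K2/[H⁺]) = 1 / (1 + 10^-1.50 + 10^-1.54)
   = 1 / (1 + 0.031623 + 0.028840) = 1/1.0605 = 0.9430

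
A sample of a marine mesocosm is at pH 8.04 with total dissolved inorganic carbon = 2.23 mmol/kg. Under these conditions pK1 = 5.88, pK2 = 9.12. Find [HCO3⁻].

α₁ = 1 / (1 + [H⁺]/K1 + K2/[H⁺]) = 1 / (1 + 10^-2.16 + 10^-1.08)
   = 1 / (1 + 0.0069183 + 0.083176) = 1/1.0901 = 0.9174
[HCO3⁻] = α₁ × DIC = 0.9174 × 2.23 = 2.05 mmol/kg

[HCO3⁻] = 2.05 mmol/kg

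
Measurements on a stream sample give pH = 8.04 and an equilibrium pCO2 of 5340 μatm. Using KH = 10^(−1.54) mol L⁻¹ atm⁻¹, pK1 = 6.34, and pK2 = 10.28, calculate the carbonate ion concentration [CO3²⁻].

[CO3²⁻] = 0.0444 mmol/L

[CO2*] = KH · pCO2 = 10^(−1.54) × 5340×10^-6 = 1.540×10^-4 mol/L
α₀ = 1/(1 + K1/[H⁺] + K1K2/[H⁺]²) = 1/(1 + 10^+1.70 + 10^-0.54) = 0.01945
DIC = [CO2*]/α₀ = 1.540×10^-4 / 0.01945 = 7.917 mmol/L
[CO3²⁻] = α₂·DIC; α₂ = 0.005610, so [CO3²⁻] = 0.005610 × 7.917 = 0.0444 mmol/L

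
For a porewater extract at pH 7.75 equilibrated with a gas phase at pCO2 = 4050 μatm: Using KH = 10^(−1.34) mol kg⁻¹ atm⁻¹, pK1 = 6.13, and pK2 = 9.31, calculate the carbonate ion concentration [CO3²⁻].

[CO3²⁻] = 0.213 mmol/kg

[CO2*] = KH · pCO2 = 10^(−1.34) × 4050×10^-6 = 1.851×10^-4 mol/kg
α₀ = 1/(1 + K1/[H⁺] + K1K2/[H⁺]²) = 1/(1 + 10^+1.62 + 10^+0.06) = 0.02281
DIC = [CO2*]/α₀ = 1.851×10^-4 / 0.02281 = 8.115 mmol/kg
[CO3²⁻] = α₂·DIC; α₂ = 0.02619, so [CO3²⁻] = 0.02619 × 8.115 = 0.213 mmol/kg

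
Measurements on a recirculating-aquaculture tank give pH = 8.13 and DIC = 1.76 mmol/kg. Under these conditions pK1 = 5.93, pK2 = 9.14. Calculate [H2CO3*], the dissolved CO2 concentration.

α₀ = 1 / (1 + K1/[H⁺] + K1K2/[H⁺]²) = 1 / (1 + 10^+2.20 + 10^+1.19)
   = 1 / (1 + 158.49 + 15.488) = 1/174.98 = 0.005715
[CO2*] = α₀ × DIC = 0.005715 × 1.76 = 0.0101 mmol/kg = 10.1 μmol/kg

[CO2*] = 10.1 μmol/kg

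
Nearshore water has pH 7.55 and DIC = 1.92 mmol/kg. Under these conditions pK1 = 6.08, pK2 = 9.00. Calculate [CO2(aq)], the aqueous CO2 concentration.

α₀ = 1 / (1 + K1/[H⁺] + K1K2/[H⁺]²) = 1 / (1 + 10^+1.47 + 10^+0.02)
   = 1 / (1 + 29.512 + 1.0471) = 1/31.559 = 0.03169
[CO2*] = α₀ × DIC = 0.03169 × 1.92 = 0.0608 mmol/kg

[CO2*] = 0.0608 mmol/kg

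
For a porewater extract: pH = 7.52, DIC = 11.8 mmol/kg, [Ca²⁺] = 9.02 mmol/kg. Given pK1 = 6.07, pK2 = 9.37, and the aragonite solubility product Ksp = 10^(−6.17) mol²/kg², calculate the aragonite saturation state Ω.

α₂ = 1 / (1 + [H⁺]/K2 + [H⁺]²/(K1K2)) = 1 / (1 + 10^+1.85 + 10^+0.40)
   = 1 / (1 + 70.795 + 2.5119) = 1/74.306 = 0.01346
[CO3²⁻] = α₂ × DIC = 0.01346 × 11.8 = 0.1588 mmol/kg
Ksp = 10^(−6.17) = 6.761×10^-7
Ω = [Ca²⁺][CO3²⁻]/Ksp = (9.02×10^-3)(1.588×10^-4) / 6.761×10^-7 = 2.12

Ω = 2.12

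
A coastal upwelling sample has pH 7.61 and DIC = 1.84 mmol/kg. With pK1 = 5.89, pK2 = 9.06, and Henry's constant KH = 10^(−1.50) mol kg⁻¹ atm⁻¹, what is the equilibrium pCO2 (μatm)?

pCO2 = 1050 μatm

α₀ = 1 / (1 + K1/[H⁺] + K1K2/[H⁺]²) = 1 / (1 + 10^+1.72 + 10^+0.27)
   = 1 / (1 + 52.481 + 1.8621) = 1/55.343 = 0.01807
[CO2*] = α₀ × DIC = 0.01807 × 1.84 = 0.03325 mmol/kg
pCO2 = [CO2*]/KH = 3.325×10^-5 / 3.162×10^-2 = 1050 μatm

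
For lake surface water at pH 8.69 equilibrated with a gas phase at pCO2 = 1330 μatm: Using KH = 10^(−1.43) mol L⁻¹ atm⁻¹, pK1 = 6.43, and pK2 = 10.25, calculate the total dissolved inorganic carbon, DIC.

[CO2*] = KH · pCO2 = 10^(−1.43) × 1330×10^-6 = 4.941×10^-5 mol/L
α₀ = 1/(1 + K1/[H⁺] + K1K2/[H⁺]²) = 1/(1 + 10^+2.26 + 10^+0.70) = 0.005320
DIC = [CO2*]/α₀ = 4.941×10^-5 / 0.005320 = 9.29 mmol/L

DIC = 9.29 mmol/L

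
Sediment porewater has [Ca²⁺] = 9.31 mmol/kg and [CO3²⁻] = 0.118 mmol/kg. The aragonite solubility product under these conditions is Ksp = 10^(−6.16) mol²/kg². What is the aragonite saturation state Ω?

Ksp = 10^(−6.16) = 6.918×10^-7
Ω = [Ca²⁺][CO3²⁻]/Ksp = (9.31×10^-3)(0.118×10^-3) / 6.918×10^-7 = 1.59

Ω = 1.59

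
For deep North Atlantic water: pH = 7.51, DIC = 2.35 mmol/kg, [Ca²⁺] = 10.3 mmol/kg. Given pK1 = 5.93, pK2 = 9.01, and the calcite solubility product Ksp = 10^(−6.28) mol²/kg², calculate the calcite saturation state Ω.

Ω = 1.38

α₂ = 1 / (1 + [H⁺]/K2 + [H⁺]²/(K1K2)) = 1 / (1 + 10^+1.50 + 10^-0.08)
   = 1 / (1 + 31.623 + 0.83176) = 1/33.455 = 0.02989
[CO3²⁻] = α₂ × DIC = 0.02989 × 2.35 = 0.07024 mmol/kg
Ksp = 10^(−6.28) = 5.248×10^-7
Ω = [Ca²⁺][CO3²⁻]/Ksp = (10.3×10^-3)(7.024×10^-5) / 5.248×10^-7 = 1.38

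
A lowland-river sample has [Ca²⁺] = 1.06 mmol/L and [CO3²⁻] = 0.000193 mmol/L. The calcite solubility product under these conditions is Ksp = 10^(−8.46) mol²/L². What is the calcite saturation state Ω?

Ksp = 10^(−8.46) = 3.467×10^-9
Ω = [Ca²⁺][CO3²⁻]/Ksp = (1.06×10^-3)(0.000193×10^-3) / 3.467×10^-9 = 0.0590

Ω = 0.0590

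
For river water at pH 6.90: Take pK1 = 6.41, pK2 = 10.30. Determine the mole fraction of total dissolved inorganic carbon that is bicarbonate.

α₁ = 0.755

α₁ = 1 / (1 + [H⁺]/K1 + K2/[H⁺]) = 1 / (1 + 10^-0.49 + 10^-3.40)
   = 1 / (1 + 0.32359 + 0.00039811) = 1/1.3240 = 0.7553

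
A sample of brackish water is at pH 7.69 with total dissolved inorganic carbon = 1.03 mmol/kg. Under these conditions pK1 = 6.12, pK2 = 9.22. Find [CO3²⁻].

α₂ = 1 / (1 + [H⁺]/K2 + [H⁺]²/(K1K2)) = 1 / (1 + 10^+1.53 + 10^-0.04)
   = 1 / (1 + 33.884 + 0.91201) = 1/35.796 = 0.02794
[CO3²⁻] = α₂ × DIC = 0.02794 × 1.03 = 0.0288 mmol/kg

[CO3²⁻] = 0.0288 mmol/kg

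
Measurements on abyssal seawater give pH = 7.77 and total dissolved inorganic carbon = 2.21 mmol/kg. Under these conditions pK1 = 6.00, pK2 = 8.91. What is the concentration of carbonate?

α₂ = 1 / (1 + [H⁺]/K2 + [H⁺]²/(K1K2)) = 1 / (1 + 10^+1.14 + 10^-0.63)
   = 1 / (1 + 13.804 + 0.23442) = 1/15.038 = 0.06650
[CO3²⁻] = α₂ × DIC = 0.06650 × 2.21 = 0.147 mmol/kg

[CO3²⁻] = 0.147 mmol/kg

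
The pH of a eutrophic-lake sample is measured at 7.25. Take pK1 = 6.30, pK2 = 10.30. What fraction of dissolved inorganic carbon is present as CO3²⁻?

α₂ = 1 / (1 + [H⁺]/K2 + [H⁺]²/(K1K2)) = 1 / (1 + 10^+3.05 + 10^+2.10)
   = 1 / (1 + 1122.0 + 125.89) = 1/1248.9 = 0.0008007

α₂ = 0.000801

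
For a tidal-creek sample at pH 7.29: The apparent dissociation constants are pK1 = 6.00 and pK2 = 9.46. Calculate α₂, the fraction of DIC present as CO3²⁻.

α₂ = 0.00639

α₂ = 1 / (1 + [H⁺]/K2 + [H⁺]²/(K1K2)) = 1 / (1 + 10^+2.17 + 10^+0.88)
   = 1 / (1 + 147.91 + 7.5858) = 1/156.50 = 0.006390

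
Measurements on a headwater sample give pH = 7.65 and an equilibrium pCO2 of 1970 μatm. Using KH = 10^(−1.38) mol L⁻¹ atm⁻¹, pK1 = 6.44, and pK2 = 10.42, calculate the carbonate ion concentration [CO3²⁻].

[CO2*] = KH · pCO2 = 10^(−1.38) × 1970×10^-6 = 8.212×10^-5 mol/L
α₀ = 1/(1 + K1/[H⁺] + K1K2/[H⁺]²) = 1/(1 + 10^+1.21 + 10^-1.56) = 0.05799
DIC = [CO2*]/α₀ = 8.212×10^-5 / 0.05799 = 1.416 mmol/L
[CO3²⁻] = α₂·DIC; α₂ = 0.001597, so [CO3²⁻] = 0.001597 × 1.416 = 0.00226 mmol/L = 2.26 μmol/L

[CO3²⁻] = 2.26 μmol/L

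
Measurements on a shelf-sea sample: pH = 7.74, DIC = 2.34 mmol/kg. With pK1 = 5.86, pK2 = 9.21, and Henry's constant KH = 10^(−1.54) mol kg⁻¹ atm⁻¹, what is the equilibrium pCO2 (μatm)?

α₀ = 1 / (1 + K1/[H⁺] + K1K2/[H⁺]²) = 1 / (1 + 10^+1.88 + 10^+0.41)
   = 1 / (1 + 75.858 + 2.5704) = 1/79.428 = 0.01259
[CO2*] = α₀ × DIC = 0.01259 × 2.34 = 0.02946 mmol/kg
pCO2 = [CO2*]/KH = 2.946×10^-5 / 2.884×10^-2 = 1020 μatm

pCO2 = 1020 μatm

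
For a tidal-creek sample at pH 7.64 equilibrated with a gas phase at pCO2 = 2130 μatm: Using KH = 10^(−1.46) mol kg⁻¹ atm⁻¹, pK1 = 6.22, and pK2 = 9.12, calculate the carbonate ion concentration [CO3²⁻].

[CO2*] = KH · pCO2 = 10^(−1.46) × 2130×10^-6 = 7.385×10^-5 mol/kg
α₀ = 1/(1 + K1/[H⁺] + K1K2/[H⁺]²) = 1/(1 + 10^+1.42 + 10^-0.06) = 0.03549
DIC = [CO2*]/α₀ = 7.385×10^-5 / 0.03549 = 2.081 mmol/kg
[CO3²⁻] = α₂·DIC; α₂ = 0.03091, so [CO3²⁻] = 0.03091 × 2.081 = 0.0643 mmol/kg

[CO3²⁻] = 0.0643 mmol/kg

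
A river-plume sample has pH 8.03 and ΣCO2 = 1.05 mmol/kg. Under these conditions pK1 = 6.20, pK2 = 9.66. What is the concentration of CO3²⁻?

[CO3²⁻] = 0.0237 mmol/kg

α₂ = 1 / (1 + [H⁺]/K2 + [H⁺]²/(K1K2)) = 1 / (1 + 10^+1.63 + 10^-0.20)
   = 1 / (1 + 42.658 + 0.63096) = 1/44.289 = 0.02258
[CO3²⁻] = α₂ × DIC = 0.02258 × 1.05 = 0.0237 mmol/kg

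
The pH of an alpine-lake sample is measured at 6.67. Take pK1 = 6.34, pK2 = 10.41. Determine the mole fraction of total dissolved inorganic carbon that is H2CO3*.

α₀ = 1 / (1 + K1/[H⁺] + K1K2/[H⁺]²) = 1 / (1 + 10^+0.33 + 10^-3.41)
   = 1 / (1 + 2.1380 + 0.00038905) = 1/3.1384 = 0.3186

α₀ = 0.319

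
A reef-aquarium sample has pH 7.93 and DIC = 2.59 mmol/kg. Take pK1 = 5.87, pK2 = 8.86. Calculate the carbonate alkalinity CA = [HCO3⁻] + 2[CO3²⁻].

CA = 2.84 mmol/kg

CA = [HCO3⁻] + 2[CO3²⁻] = (α₁ + 2α₂)·DIC
At pH 7.93: [H⁺]/K1 = 10^-2.06 = 0.0087096, K2/[H⁺] = 10^-0.93 = 0.11749
α₁ = 1/(1 + 0.0087096 + 0.11749) = 1/1.1262 = 0.8879; α₂ = α₁·K2/[H⁺] = 0.1043
α₁ + 2α₂ = 1.0966
CA = 1.0966 × 2.59 = 2.84 mmol/kg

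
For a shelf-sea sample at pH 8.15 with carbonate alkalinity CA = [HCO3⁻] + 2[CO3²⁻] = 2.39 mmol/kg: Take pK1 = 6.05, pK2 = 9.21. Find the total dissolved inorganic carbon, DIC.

CA = [HCO3⁻] + 2[CO3²⁻] = (α₁ + 2α₂)·DIC
At pH 8.15: [H⁺]/K1 = 10^-2.10 = 0.0079433, K2/[H⁺] = 10^-1.06 = 0.087096
α₁ = 1/(1 + 0.0079433 + 0.087096) = 1/1.0950 = 0.9132; α₂ = α₁·K2/[H⁺] = 0.07954
α₁ + 2α₂ = 1.0723
DIC = CA / (α₁ + 2α₂) = 2.39 / 1.0723 = 2.23 mmol/kg

DIC = 2.23 mmol/kg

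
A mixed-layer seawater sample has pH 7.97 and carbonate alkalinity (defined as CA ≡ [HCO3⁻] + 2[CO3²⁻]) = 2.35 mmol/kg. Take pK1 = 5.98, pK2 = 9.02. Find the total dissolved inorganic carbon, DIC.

DIC = 2.19 mmol/kg

CA = [HCO3⁻] + 2[CO3²⁻] = (α₁ + 2α₂)·DIC
At pH 7.97: [H⁺]/K1 = 10^-1.99 = 0.010233, K2/[H⁺] = 10^-1.05 = 0.089125
α₁ = 1/(1 + 0.010233 + 0.089125) = 1/1.0994 = 0.9096; α₂ = α₁·K2/[H⁺] = 0.08107
α₁ + 2α₂ = 1.0718
DIC = CA / (α₁ + 2α₂) = 2.35 / 1.0718 = 2.19 mmol/kg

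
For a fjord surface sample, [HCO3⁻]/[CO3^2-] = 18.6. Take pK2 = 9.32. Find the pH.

From K2 = [H⁺][CO3^2-]/[HCO3⁻]:  pH = pK2 − log₁₀([HCO3⁻]/[CO3^2-])
log₁₀(18.6) = +1.270
pH = 9.32 − (+1.270) = 8.05

pH = 8.05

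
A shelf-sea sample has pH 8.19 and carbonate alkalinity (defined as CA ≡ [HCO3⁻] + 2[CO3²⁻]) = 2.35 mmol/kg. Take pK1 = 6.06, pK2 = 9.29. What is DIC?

CA = [HCO3⁻] + 2[CO3²⁻] = (α₁ + 2α₂)·DIC
At pH 8.19: [H⁺]/K1 = 10^-2.13 = 0.0074131, K2/[H⁺] = 10^-1.10 = 0.079433
α₁ = 1/(1 + 0.0074131 + 0.079433) = 1/1.0868 = 0.9201; α₂ = α₁·K2/[H⁺] = 0.07309
α₁ + 2α₂ = 1.0663
DIC = CA / (α₁ + 2α₂) = 2.35 / 1.0663 = 2.20 mmol/kg

DIC = 2.20 mmol/kg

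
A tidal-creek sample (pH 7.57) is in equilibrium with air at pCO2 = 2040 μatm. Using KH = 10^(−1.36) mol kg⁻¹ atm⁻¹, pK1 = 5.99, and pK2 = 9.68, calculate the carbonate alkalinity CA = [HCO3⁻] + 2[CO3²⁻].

[CO2*] = KH · pCO2 = 10^(−1.36) × 2040×10^-6 = 8.905×10^-5 mol/kg
α₀ = 1/(1 + K1/[H⁺] + K1K2/[H⁺]²) = 1/(1 + 10^+1.58 + 10^-0.53) = 0.02544
DIC = [CO2*]/α₀ = 8.905×10^-5 / 0.02544 = 3.501 mmol/kg
CA = (α₁ + 2α₂)·DIC = (0.9671 + 2×0.007507) × 3.501 = 3.44 mmol/kg

CA = 3.44 mmol/kg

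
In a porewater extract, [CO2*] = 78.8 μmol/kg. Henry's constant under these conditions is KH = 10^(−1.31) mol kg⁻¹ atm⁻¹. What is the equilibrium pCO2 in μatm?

pCO2 = 1610 μatm

KH = 10^(−1.31) = 4.898×10^-2 mol kg⁻¹ atm⁻¹
pCO2 = [CO2*]/KH = 78.8×10^-6 / 4.898×10^-2 = 1.61×10^-3 atm = 1610 μatm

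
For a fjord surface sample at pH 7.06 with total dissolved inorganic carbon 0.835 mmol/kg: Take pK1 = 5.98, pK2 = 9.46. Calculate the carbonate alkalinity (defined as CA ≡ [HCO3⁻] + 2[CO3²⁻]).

CA = 0.774 mmol/kg

CA = [HCO3⁻] + 2[CO3²⁻] = (α₁ + 2α₂)·DIC
At pH 7.06: [H⁺]/K1 = 10^-1.08 = 0.083176, K2/[H⁺] = 10^-2.40 = 0.0039811
α₁ = 1/(1 + 0.083176 + 0.0039811) = 1/1.0872 = 0.9198; α₂ = α₁·K2/[H⁺] = 0.003662
α₁ + 2α₂ = 0.9272
CA = 0.9272 × 0.835 = 0.774 mmol/kg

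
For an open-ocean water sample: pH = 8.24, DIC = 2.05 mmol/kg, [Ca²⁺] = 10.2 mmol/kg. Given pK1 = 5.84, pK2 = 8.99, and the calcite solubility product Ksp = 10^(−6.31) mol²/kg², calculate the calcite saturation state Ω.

α₂ = 1 / (1 + [H⁺]/K2 + [H⁺]²/(K1K2)) = 1 / (1 + 10^+0.75 + 10^-1.65)
   = 1 / (1 + 5.6234 + 0.022387) = 1/6.6458 = 0.1505
[CO3²⁻] = α₂ × DIC = 0.1505 × 2.05 = 0.3085 mmol/kg
Ksp = 10^(−6.31) = 4.898×10^-7
Ω = [Ca²⁺][CO3²⁻]/Ksp = (10.2×10^-3)(3.085×10^-4) / 4.898×10^-7 = 6.42

Ω = 6.42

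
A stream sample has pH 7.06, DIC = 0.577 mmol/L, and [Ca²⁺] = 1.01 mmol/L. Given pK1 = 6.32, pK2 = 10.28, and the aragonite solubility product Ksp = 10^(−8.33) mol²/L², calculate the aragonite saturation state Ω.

α₂ = 1 / (1 + [H⁺]/K2 + [H⁺]²/(K1K2)) = 1 / (1 + 10^+3.22 + 10^+2.48)
   = 1 / (1 + 1659.6 + 302.00) = 1/1962.6 = 0.0005095
[CO3²⁻] = α₂ × DIC = 0.0005095 × 0.577 = 0.0002940 mmol/L = 0.2940 μmol/L
Ksp = 10^(−8.33) = 4.677×10^-9
Ω = [Ca²⁺][CO3²⁻]/Ksp = (1.01×10^-3)(2.940×10^-7) / 4.677×10^-9 = 0.0635

Ω = 0.0635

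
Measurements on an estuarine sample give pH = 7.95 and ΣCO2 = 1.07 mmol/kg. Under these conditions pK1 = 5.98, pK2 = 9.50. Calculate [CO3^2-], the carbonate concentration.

[CO3²⁻] = 0.0290 mmol/kg

α₂ = 1 / (1 + [H⁺]/K2 + [H⁺]²/(K1K2)) = 1 / (1 + 10^+1.55 + 10^-0.42)
   = 1 / (1 + 35.481 + 0.38019) = 1/36.862 = 0.02713
[CO3²⁻] = α₂ × DIC = 0.02713 × 1.07 = 0.0290 mmol/kg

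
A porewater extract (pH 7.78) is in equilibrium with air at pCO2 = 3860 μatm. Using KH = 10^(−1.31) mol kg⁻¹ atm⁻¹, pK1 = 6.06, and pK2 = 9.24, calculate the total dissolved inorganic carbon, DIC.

[CO2*] = KH · pCO2 = 10^(−1.31) × 3860×10^-6 = 1.891×10^-4 mol/kg
α₀ = 1/(1 + K1/[H⁺] + K1K2/[H⁺]²) = 1/(1 + 10^+1.72 + 10^+0.26) = 0.01808
DIC = [CO2*]/α₀ = 1.891×10^-4 / 0.01808 = 10.5 mmol/kg

DIC = 10.5 mmol/kg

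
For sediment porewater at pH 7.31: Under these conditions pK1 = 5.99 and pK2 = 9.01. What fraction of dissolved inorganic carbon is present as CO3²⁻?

α₂ = 0.0187

α₂ = 1 / (1 + [H⁺]/K2 + [H⁺]²/(K1K2)) = 1 / (1 + 10^+1.70 + 10^+0.38)
   = 1 / (1 + 50.119 + 2.3988) = 1/53.518 = 0.01869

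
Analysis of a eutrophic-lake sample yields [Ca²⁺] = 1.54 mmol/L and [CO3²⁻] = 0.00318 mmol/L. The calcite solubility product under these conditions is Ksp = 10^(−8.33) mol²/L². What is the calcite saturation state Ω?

Ksp = 10^(−8.33) = 4.677×10^-9
Ω = [Ca²⁺][CO3²⁻]/Ksp = (1.54×10^-3)(0.00318×10^-3) / 4.677×10^-9 = 1.05

Ω = 1.05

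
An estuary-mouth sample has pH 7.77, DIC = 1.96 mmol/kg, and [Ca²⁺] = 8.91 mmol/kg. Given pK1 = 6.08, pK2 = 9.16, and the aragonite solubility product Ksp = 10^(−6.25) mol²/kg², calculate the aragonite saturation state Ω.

α₂ = 1 / (1 + [H⁺]/K2 + [H⁺]²/(K1K2)) = 1 / (1 + 10^+1.39 + 10^-0.30)
   = 1 / (1 + 24.547 + 0.50119) = 1/26.048 = 0.03839
[CO3²⁻] = α₂ × DIC = 0.03839 × 1.96 = 0.07524 mmol/kg
Ksp = 10^(−6.25) = 5.623×10^-7
Ω = [Ca²⁺][CO3²⁻]/Ksp = (8.91×10^-3)(7.524×10^-5) / 5.623×10^-7 = 1.19

Ω = 1.19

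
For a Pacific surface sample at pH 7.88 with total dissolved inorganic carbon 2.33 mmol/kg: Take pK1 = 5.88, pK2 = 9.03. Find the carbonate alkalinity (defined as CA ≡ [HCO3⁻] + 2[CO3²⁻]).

CA = 2.46 mmol/kg

CA = [HCO3⁻] + 2[CO3²⁻] = (α₁ + 2α₂)·DIC
At pH 7.88: [H⁺]/K1 = 10^-2.00 = 0.010000, K2/[H⁺] = 10^-1.15 = 0.070795
α₁ = 1/(1 + 0.010000 + 0.070795) = 1/1.0808 = 0.9252; α₂ = α₁·K2/[H⁺] = 0.06550
α₁ + 2α₂ = 1.0562
CA = 1.0562 × 2.33 = 2.46 mmol/kg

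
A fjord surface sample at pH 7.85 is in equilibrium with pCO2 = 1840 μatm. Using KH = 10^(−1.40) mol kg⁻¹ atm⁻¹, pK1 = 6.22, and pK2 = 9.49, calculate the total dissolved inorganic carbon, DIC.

DIC = 3.27 mmol/kg

[CO2*] = KH · pCO2 = 10^(−1.40) × 1840×10^-6 = 7.325×10^-5 mol/kg
α₀ = 1/(1 + K1/[H⁺] + K1K2/[H⁺]²) = 1/(1 + 10^+1.63 + 10^-0.01) = 0.02240
DIC = [CO2*]/α₀ = 7.325×10^-5 / 0.02240 = 3.27 mmol/kg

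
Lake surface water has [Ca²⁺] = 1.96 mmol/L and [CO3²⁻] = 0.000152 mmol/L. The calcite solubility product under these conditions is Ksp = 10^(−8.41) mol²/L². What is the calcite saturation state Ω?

Ω = 0.0766

Ksp = 10^(−8.41) = 3.890×10^-9
Ω = [Ca²⁺][CO3²⁻]/Ksp = (1.96×10^-3)(0.000152×10^-3) / 3.890×10^-9 = 0.0766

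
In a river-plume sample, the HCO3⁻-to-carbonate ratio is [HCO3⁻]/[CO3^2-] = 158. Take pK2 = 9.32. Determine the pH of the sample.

From K2 = [H⁺][CO3^2-]/[HCO3⁻]:  pH = pK2 − log₁₀([HCO3⁻]/[CO3^2-])
log₁₀(158) = +2.199
pH = 9.32 − (+2.199) = 7.12

pH = 7.12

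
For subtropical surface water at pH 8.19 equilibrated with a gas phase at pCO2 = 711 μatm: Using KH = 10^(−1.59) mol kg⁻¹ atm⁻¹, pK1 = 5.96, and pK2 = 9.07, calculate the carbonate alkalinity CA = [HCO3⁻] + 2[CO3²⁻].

CA = 3.92 mmol/kg

[CO2*] = KH · pCO2 = 10^(−1.59) × 711×10^-6 = 1.828×10^-5 mol/kg
α₀ = 1/(1 + K1/[H⁺] + K1K2/[H⁺]²) = 1/(1 + 10^+2.23 + 10^+1.35) = 0.005176
DIC = [CO2*]/α₀ = 1.828×10^-5 / 0.005176 = 3.531 mmol/kg
CA = (α₁ + 2α₂)·DIC = (0.8790 + 2×0.1159) × 3.531 = 3.92 mmol/kg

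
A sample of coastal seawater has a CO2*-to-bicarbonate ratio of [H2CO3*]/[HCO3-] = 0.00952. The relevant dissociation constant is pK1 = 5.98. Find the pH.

pH = 8.00

From K1 = [H⁺][HCO3-]/[H2CO3*]:  pH = pK1 − log₁₀([H2CO3*]/[HCO3-])
log₁₀(0.00952) = -2.021
pH = 5.98 − (-2.021) = 8.00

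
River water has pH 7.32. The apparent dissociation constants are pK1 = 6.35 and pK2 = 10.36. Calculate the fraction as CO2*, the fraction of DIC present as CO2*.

α₀ = 1 / (1 + K1/[H⁺] + K1K2/[H⁺]²) = 1 / (1 + 10^+0.97 + 10^-2.07)
   = 1 / (1 + 9.3325 + 0.0085114) = 1/10.341 = 0.09670

α₀ = 0.0967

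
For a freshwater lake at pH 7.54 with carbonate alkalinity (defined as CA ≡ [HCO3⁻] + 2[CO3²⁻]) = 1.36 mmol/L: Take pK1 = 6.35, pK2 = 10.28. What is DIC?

CA = [HCO3⁻] + 2[CO3²⁻] = (α₁ + 2α₂)·DIC
At pH 7.54: [H⁺]/K1 = 10^-1.19 = 0.064565, K2/[H⁺] = 10^-2.74 = 0.0018197
α₁ = 1/(1 + 0.064565 + 0.0018197) = 1/1.0664 = 0.9377; α₂ = α₁·K2/[H⁺] = 0.001706
α₁ + 2α₂ = 0.9412
DIC = CA / (α₁ + 2α₂) = 1.36 / 0.9412 = 1.45 mmol/L

DIC = 1.45 mmol/L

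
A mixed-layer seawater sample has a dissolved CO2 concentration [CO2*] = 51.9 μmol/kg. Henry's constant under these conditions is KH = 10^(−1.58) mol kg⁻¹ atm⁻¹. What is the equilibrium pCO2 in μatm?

KH = 10^(−1.58) = 2.630×10^-2 mol kg⁻¹ atm⁻¹
pCO2 = [CO2*]/KH = 51.9×10^-6 / 2.630×10^-2 = 1.97×10^-3 atm = 1970 μatm

pCO2 = 1970 μatm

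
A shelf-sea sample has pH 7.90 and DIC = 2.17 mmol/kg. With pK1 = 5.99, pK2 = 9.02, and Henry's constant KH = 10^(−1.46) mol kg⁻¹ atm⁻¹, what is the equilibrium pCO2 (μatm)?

α₀ = 1 / (1 + K1/[H⁺] + K1K2/[H⁺]²) = 1 / (1 + 10^+1.91 + 10^+0.79)
   = 1 / (1 + 81.283 + 6.1660) = 1/88.449 = 0.01131
[CO2*] = α₀ × DIC = 0.01131 × 2.17 = 0.02453 mmol/kg
pCO2 = [CO2*]/KH = 2.453×10^-5 / 3.467×10^-2 = 708 μatm

pCO2 = 708 μatm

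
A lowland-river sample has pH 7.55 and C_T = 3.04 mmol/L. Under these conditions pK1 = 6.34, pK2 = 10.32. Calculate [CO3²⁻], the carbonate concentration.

[CO3²⁻] = 4.86 μmol/L

α₂ = 1 / (1 + [H⁺]/K2 + [H⁺]²/(K1K2)) = 1 / (1 + 10^+2.77 + 10^+1.56)
   = 1 / (1 + 588.84 + 36.308) = 1/626.15 = 0.001597
[CO3²⁻] = α₂ × DIC = 0.001597 × 3.04 = 0.00486 mmol/L = 4.86 μmol/L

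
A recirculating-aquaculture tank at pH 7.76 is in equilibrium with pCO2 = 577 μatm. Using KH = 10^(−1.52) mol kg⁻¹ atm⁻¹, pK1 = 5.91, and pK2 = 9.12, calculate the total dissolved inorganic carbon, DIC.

DIC = 1.30 mmol/kg

[CO2*] = KH · pCO2 = 10^(−1.52) × 577×10^-6 = 1.743×10^-5 mol/kg
α₀ = 1/(1 + K1/[H⁺] + K1K2/[H⁺]²) = 1/(1 + 10^+1.85 + 10^+0.49) = 0.01335
DIC = [CO2*]/α₀ = 1.743×10^-5 / 0.01335 = 1.30 mmol/kg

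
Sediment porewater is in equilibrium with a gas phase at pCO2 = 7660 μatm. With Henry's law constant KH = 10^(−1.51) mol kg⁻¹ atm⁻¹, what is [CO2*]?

[CO2*] = 237 μmol/kg

KH = 10^(−1.51) = 3.090×10^-2 mol kg⁻¹ atm⁻¹
[CO2*] = KH · pCO2 = 3.090×10^-2 × 7660×10^-6 atm = 2.37×10^-4 mol/kg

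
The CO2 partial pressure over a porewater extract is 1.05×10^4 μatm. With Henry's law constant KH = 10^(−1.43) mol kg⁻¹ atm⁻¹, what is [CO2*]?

KH = 10^(−1.43) = 3.715×10^-2 mol kg⁻¹ atm⁻¹
[CO2*] = KH · pCO2 = 3.715×10^-2 × 1.05×10^4×10^-6 atm = 3.90×10^-4 mol/kg

[CO2*] = 390 μmol/kg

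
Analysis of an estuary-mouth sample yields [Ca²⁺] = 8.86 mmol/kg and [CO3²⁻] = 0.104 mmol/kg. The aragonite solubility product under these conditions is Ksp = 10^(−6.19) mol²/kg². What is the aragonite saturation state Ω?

Ω = 1.43

Ksp = 10^(−6.19) = 6.457×10^-7
Ω = [Ca²⁺][CO3²⁻]/Ksp = (8.86×10^-3)(0.104×10^-3) / 6.457×10^-7 = 1.43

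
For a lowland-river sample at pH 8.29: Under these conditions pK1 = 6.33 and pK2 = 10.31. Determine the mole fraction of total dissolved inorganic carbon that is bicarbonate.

α₁ = 0.980

α₁ = 1 / (1 + [H⁺]/K1 + K2/[H⁺]) = 1 / (1 + 10^-1.96 + 10^-2.02)
   = 1 / (1 + 0.010965 + 0.0095499) = 1/1.0205 = 0.9799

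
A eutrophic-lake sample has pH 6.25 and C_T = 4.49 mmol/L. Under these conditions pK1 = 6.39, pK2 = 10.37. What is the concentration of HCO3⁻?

[HCO3⁻] = 1.89 mmol/L

α₁ = 1 / (1 + [H⁺]/K1 + K2/[H⁺]) = 1 / (1 + 10^+0.14 + 10^-4.12)
   = 1 / (1 + 1.3804 + 7.5858×10^-5) = 1/2.3805 = 0.4201
[HCO3⁻] = α₁ × DIC = 0.4201 × 4.49 = 1.89 mmol/L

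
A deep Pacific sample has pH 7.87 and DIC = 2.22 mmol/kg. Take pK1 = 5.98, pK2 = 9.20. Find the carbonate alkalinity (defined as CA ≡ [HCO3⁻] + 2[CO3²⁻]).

CA = [HCO3⁻] + 2[CO3²⁻] = (α₁ + 2α₂)·DIC
At pH 7.87: [H⁺]/K1 = 10^-1.89 = 0.012882, K2/[H⁺] = 10^-1.33 = 0.046774
α₁ = 1/(1 + 0.012882 + 0.046774) = 1/1.0597 = 0.9437; α₂ = α₁·K2/[H⁺] = 0.04414
α₁ + 2α₂ = 1.0320
CA = 1.0320 × 2.22 = 2.29 mmol/kg

CA = 2.29 mmol/kg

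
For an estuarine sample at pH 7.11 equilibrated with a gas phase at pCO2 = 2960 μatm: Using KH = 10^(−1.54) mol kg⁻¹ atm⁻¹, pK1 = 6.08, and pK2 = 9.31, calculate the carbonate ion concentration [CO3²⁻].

[CO3²⁻] = 5.77 μmol/kg

[CO2*] = KH · pCO2 = 10^(−1.54) × 2960×10^-6 = 8.537×10^-5 mol/kg
α₀ = 1/(1 + K1/[H⁺] + K1K2/[H⁺]²) = 1/(1 + 10^+1.03 + 10^-1.17) = 0.08487
DIC = [CO2*]/α₀ = 8.537×10^-5 / 0.08487 = 1.006 mmol/kg
[CO3²⁻] = α₂·DIC; α₂ = 0.005738, so [CO3²⁻] = 0.005738 × 1.006 = 0.00577 mmol/kg = 5.77 μmol/kg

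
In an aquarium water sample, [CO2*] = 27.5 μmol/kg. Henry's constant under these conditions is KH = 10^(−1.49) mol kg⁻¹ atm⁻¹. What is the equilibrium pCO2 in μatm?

KH = 10^(−1.49) = 3.236×10^-2 mol kg⁻¹ atm⁻¹
pCO2 = [CO2*]/KH = 27.5×10^-6 / 3.236×10^-2 = 8.50×10^-4 atm = 850 μatm

pCO2 = 850 μatm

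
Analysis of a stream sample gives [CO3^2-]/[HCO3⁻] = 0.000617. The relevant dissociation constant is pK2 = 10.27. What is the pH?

pH = 7.06

From K2 = [H⁺][CO3^2-]/[HCO3⁻]:  pH = pK2 + log₁₀([CO3^2-]/[HCO3⁻])
log₁₀(0.000617) = -3.210
pH = 10.27 + (-3.210) = 7.06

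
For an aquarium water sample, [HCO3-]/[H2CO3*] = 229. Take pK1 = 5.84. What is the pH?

From K1 = [H⁺][HCO3-]/[H2CO3*]:  pH = pK1 + log₁₀([HCO3-]/[H2CO3*])
log₁₀(229) = +2.360
pH = 5.84 + (+2.360) = 8.20

pH = 8.20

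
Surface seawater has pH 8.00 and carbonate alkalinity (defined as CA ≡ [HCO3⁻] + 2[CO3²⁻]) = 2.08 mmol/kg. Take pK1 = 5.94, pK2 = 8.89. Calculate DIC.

CA = [HCO3⁻] + 2[CO3²⁻] = (α₁ + 2α₂)·DIC
At pH 8.00: [H⁺]/K1 = 10^-2.06 = 0.0087096, K2/[H⁺] = 10^-0.89 = 0.12882
α₁ = 1/(1 + 0.0087096 + 0.12882) = 1/1.1375 = 0.8791; α₂ = α₁·K2/[H⁺] = 0.1132
α₁ + 2α₂ = 1.1056
DIC = CA / (α₁ + 2α₂) = 2.08 / 1.1056 = 1.88 mmol/kg

DIC = 1.88 mmol/kg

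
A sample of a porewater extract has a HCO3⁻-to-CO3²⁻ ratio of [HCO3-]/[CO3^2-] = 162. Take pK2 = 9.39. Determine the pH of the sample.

From K2 = [H⁺][CO3^2-]/[HCO3-]:  pH = pK2 − log₁₀([HCO3-]/[CO3^2-])
log₁₀(162) = +2.210
pH = 9.39 − (+2.210) = 7.18

pH = 7.18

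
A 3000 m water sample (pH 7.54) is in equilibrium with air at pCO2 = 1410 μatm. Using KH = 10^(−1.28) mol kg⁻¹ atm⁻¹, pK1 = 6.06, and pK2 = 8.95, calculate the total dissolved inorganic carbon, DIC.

[CO2*] = KH · pCO2 = 10^(−1.28) × 1410×10^-6 = 7.400×10^-5 mol/kg
α₀ = 1/(1 + K1/[H⁺] + K1K2/[H⁺]²) = 1/(1 + 10^+1.48 + 10^+0.07) = 0.03089
DIC = [CO2*]/α₀ = 7.400×10^-5 / 0.03089 = 2.40 mmol/kg

DIC = 2.40 mmol/kg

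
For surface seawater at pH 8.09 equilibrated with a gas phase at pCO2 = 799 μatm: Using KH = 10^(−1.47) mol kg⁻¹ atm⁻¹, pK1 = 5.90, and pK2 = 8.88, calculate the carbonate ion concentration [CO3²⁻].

[CO3²⁻] = 0.680 mmol/kg

[CO2*] = KH · pCO2 = 10^(−1.47) × 799×10^-6 = 2.707×10^-5 mol/kg
α₀ = 1/(1 + K1/[H⁺] + K1K2/[H⁺]²) = 1/(1 + 10^+2.19 + 10^+1.40) = 0.005525
DIC = [CO2*]/α₀ = 2.707×10^-5 / 0.005525 = 4.900 mmol/kg
[CO3²⁻] = α₂·DIC; α₂ = 0.1388, so [CO3²⁻] = 0.1388 × 4.900 = 0.680 mmol/kg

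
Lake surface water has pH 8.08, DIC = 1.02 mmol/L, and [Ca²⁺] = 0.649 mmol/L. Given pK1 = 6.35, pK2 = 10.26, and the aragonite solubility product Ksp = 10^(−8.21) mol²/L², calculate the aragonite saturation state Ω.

Ω = 0.692

α₂ = 1 / (1 + [H⁺]/K2 + [H⁺]²/(K1K2)) = 1 / (1 + 10^+2.18 + 10^+0.45)
   = 1 / (1 + 151.36 + 2.8184) = 1/155.17 = 0.006444
[CO3²⁻] = α₂ × DIC = 0.006444 × 1.02 = 0.006573 mmol/L = 6.573 μmol/L
Ksp = 10^(−8.21) = 6.166×10^-9
Ω = [Ca²⁺][CO3²⁻]/Ksp = (0.649×10^-3)(6.573×10^-6) / 6.166×10^-9 = 0.692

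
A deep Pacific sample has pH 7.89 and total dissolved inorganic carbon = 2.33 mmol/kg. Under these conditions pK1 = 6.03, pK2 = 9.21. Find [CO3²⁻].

[CO3²⁻] = 0.105 mmol/kg

α₂ = 1 / (1 + [H⁺]/K2 + [H⁺]²/(K1K2)) = 1 / (1 + 10^+1.32 + 10^-0.54)
   = 1 / (1 + 20.893 + 0.28840) = 1/22.181 = 0.04508
[CO3²⁻] = α₂ × DIC = 0.04508 × 2.33 = 0.105 mmol/kg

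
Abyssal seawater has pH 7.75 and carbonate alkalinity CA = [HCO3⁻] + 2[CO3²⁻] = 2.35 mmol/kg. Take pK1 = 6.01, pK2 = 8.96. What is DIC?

CA = [HCO3⁻] + 2[CO3²⁻] = (α₁ + 2α₂)·DIC
At pH 7.75: [H⁺]/K1 = 10^-1.74 = 0.018197, K2/[H⁺] = 10^-1.21 = 0.061660
α₁ = 1/(1 + 0.018197 + 0.061660) = 1/1.0799 = 0.9260; α₂ = α₁·K2/[H⁺] = 0.05710
α₁ + 2α₂ = 1.0402
DIC = CA / (α₁ + 2α₂) = 2.35 / 1.0402 = 2.26 mmol/kg

DIC = 2.26 mmol/kg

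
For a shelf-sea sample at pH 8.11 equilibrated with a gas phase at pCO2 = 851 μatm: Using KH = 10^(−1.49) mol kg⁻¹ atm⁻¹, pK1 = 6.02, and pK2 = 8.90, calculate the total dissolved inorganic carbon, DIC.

[CO2*] = KH · pCO2 = 10^(−1.49) × 851×10^-6 = 2.754×10^-5 mol/kg
α₀ = 1/(1 + K1/[H⁺] + K1K2/[H⁺]²) = 1/(1 + 10^+2.09 + 10^+1.30) = 0.006945
DIC = [CO2*]/α₀ = 2.754×10^-5 / 0.006945 = 3.96 mmol/kg

DIC = 3.96 mmol/kg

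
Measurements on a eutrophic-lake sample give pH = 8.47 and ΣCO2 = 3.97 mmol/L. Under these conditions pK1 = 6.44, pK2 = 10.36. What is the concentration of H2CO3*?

[CO2*] = 0.0362 mmol/L

α₀ = 1 / (1 + K1/[H⁺] + K1K2/[H⁺]²) = 1 / (1 + 10^+2.03 + 10^+0.14)
   = 1 / (1 + 107.15 + 1.3804) = 1/109.53 = 0.009130
[CO2*] = α₀ × DIC = 0.009130 × 3.97 = 0.0362 mmol/L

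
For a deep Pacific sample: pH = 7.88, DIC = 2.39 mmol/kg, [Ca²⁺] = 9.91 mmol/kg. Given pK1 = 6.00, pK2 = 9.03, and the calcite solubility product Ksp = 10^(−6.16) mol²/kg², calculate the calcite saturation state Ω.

α₂ = 1 / (1 + [H⁺]/K2 + [H⁺]²/(K1K2)) = 1 / (1 + 10^+1.15 + 10^-0.73)
   = 1 / (1 + 14.125 + 0.18621) = 1/15.312 = 0.06531
[CO3²⁻] = α₂ × DIC = 0.06531 × 2.39 = 0.1561 mmol/kg
Ksp = 10^(−6.16) = 6.918×10^-7
Ω = [Ca²⁺][CO3²⁻]/Ksp = (9.91×10^-3)(1.561×10^-4) / 6.918×10^-7 = 2.24

Ω = 2.24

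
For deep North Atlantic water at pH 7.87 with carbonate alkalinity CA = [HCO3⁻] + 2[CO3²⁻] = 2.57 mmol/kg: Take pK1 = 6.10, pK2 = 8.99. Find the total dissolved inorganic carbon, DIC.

CA = [HCO3⁻] + 2[CO3²⁻] = (α₁ + 2α₂)·DIC
At pH 7.87: [H⁺]/K1 = 10^-1.77 = 0.016982, K2/[H⁺] = 10^-1.12 = 0.075858
α₁ = 1/(1 + 0.016982 + 0.075858) = 1/1.0928 = 0.9150; α₂ = α₁·K2/[H⁺] = 0.06941
α₁ + 2α₂ = 1.0539
DIC = CA / (α₁ + 2α₂) = 2.57 / 1.0539 = 2.44 mmol/kg

DIC = 2.44 mmol/kg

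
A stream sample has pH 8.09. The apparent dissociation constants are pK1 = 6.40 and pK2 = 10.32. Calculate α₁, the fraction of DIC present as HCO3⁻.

α₁ = 0.974

α₁ = 1 / (1 + [H⁺]/K1 + K2/[H⁺]) = 1 / (1 + 10^-1.69 + 10^-2.23)
   = 1 / (1 + 0.020417 + 0.0058884) = 1/1.0263 = 0.9744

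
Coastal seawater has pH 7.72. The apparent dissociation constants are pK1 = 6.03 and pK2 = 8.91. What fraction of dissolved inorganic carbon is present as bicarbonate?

α₁ = 0.922

α₁ = 1 / (1 + [H⁺]/K1 + K2/[H⁺]) = 1 / (1 + 10^-1.69 + 10^-1.19)
   = 1 / (1 + 0.020417 + 0.064565) = 1/1.0850 = 0.9217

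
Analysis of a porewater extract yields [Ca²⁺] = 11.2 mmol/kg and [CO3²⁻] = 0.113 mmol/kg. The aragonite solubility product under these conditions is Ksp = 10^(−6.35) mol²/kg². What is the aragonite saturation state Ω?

Ω = 2.83

Ksp = 10^(−6.35) = 4.467×10^-7
Ω = [Ca²⁺][CO3²⁻]/Ksp = (11.2×10^-3)(0.113×10^-3) / 4.467×10^-7 = 2.83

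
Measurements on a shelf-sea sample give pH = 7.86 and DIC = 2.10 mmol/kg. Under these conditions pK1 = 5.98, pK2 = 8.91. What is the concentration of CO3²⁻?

[CO3²⁻] = 0.170 mmol/kg

α₂ = 1 / (1 + [H⁺]/K2 + [H⁺]²/(K1K2)) = 1 / (1 + 10^+1.05 + 10^-0.83)
   = 1 / (1 + 11.220 + 0.14791) = 1/12.368 = 0.08085
[CO3²⁻] = α₂ × DIC = 0.08085 × 2.10 = 0.170 mmol/kg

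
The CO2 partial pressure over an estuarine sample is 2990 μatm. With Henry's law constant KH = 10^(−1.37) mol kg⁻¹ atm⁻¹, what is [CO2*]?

[CO2*] = 128 μmol/kg

KH = 10^(−1.37) = 4.266×10^-2 mol kg⁻¹ atm⁻¹
[CO2*] = KH · pCO2 = 4.266×10^-2 × 2990×10^-6 atm = 1.28×10^-4 mol/kg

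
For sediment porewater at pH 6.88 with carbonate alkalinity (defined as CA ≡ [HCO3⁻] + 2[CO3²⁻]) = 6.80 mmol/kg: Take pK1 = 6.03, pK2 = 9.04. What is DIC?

CA = [HCO3⁻] + 2[CO3²⁻] = (α₁ + 2α₂)·DIC
At pH 6.88: [H⁺]/K1 = 10^-0.85 = 0.14125, K2/[H⁺] = 10^-2.16 = 0.0069183
α₁ = 1/(1 + 0.14125 + 0.0069183) = 1/1.1482 = 0.8709; α₂ = α₁·K2/[H⁺] = 0.006025
α₁ + 2α₂ = 0.8830
DIC = CA / (α₁ + 2α₂) = 6.80 / 0.8830 = 7.70 mmol/kg

DIC = 7.70 mmol/kg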